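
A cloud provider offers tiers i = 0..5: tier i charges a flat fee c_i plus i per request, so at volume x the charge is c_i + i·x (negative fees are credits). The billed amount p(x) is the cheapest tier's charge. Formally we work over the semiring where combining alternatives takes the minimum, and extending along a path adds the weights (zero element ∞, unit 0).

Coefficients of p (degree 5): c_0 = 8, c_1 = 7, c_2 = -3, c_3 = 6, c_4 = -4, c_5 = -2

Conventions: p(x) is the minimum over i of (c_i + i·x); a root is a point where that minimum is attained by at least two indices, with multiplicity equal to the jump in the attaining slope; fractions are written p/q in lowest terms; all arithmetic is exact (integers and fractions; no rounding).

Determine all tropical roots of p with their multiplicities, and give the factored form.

hull edge (i=0, c=8) to (i=2, c=-3): slope -11/2, span 2
hull edge (i=2, c=-3) to (i=4, c=-4): slope -1/2, span 2
hull edge (i=4, c=-4) to (i=5, c=-2): slope 2, span 1
Factored form: p(x) = -2 ⊗ (x ⊕ (-2)) ⊗ (x ⊕ 1/2) ⊗ (x ⊕ 1/2) ⊗ (x ⊕ 11/2) ⊗ (x ⊕ 11/2)
Answer: roots = -2 (mult 1), 1/2 (mult 2), 11/2 (mult 2)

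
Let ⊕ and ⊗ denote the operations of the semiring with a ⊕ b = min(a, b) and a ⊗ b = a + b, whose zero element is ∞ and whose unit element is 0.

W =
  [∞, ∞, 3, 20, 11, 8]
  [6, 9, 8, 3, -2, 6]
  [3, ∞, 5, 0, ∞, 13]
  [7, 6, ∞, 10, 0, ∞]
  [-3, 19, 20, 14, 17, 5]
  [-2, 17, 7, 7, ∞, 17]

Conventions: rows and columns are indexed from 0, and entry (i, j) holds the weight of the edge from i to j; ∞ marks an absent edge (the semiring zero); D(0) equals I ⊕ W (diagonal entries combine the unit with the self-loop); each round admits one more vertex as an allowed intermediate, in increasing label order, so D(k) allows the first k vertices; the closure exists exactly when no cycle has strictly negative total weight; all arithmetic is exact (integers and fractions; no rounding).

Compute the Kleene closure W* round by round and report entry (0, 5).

D(0):
  [0, ∞, 3, 20, 11, 8]
  [6, 0, 8, 3, -2, 6]
  [3, ∞, 0, 0, ∞, 13]
  [7, 6, ∞, 0, 0, ∞]
  [-3, 19, 20, 14, 0, 5]
  [-2, 17, 7, 7, ∞, 0]
D(1):
  [0, ∞, 3, 20, 11, 8]
  [6, 0, 8, 3, -2, 6]
  [3, ∞, 0, 0, 14, 11]
  [7, 6, 10, 0, 0, 15]
  [-3, 19, 0, 14, 0, 5]
  [-2, 17, 1, 7, 9, 0]
D(2):
  [0, ∞, 3, 20, 11, 8]
  [6, 0, 8, 3, -2, 6]
  [3, ∞, 0, 0, 14, 11]
  [7, 6, 10, 0, 0, 12]
  [-3, 19, 0, 14, 0, 5]
  [-2, 17, 1, 7, 9, 0]
D(3):
  [0, ∞, 3, 3, 11, 8]
  [6, 0, 8, 3, -2, 6]
  [3, ∞, 0, 0, 14, 11]
  [7, 6, 10, 0, 0, 12]
  [-3, 19, 0, 0, 0, 5]
  [-2, 17, 1, 1, 9, 0]
D(4):
  [0, 9, 3, 3, 3, 8]
  [6, 0, 8, 3, -2, 6]
  [3, 6, 0, 0, 0, 11]
  [7, 6, 10, 0, 0, 12]
  [-3, 6, 0, 0, 0, 5]
  [-2, 7, 1, 1, 1, 0]
D(5):
  [0, 9, 3, 3, 3, 8]
  [-5, 0, -2, -2, -2, 3]
  [-3, 6, 0, 0, 0, 5]
  [-3, 6, 0, 0, 0, 5]
  [-3, 6, 0, 0, 0, 5]
  [-2, 7, 1, 1, 1, 0]
D(6):
  [0, 9, 3, 3, 3, 8]
  [-5, 0, -2, -2, -2, 3]
  [-3, 6, 0, 0, 0, 5]
  [-3, 6, 0, 0, 0, 5]
  [-3, 6, 0, 0, 0, 5]
  [-2, 7, 1, 1, 1, 0]
Answer: W*[0][5] = 8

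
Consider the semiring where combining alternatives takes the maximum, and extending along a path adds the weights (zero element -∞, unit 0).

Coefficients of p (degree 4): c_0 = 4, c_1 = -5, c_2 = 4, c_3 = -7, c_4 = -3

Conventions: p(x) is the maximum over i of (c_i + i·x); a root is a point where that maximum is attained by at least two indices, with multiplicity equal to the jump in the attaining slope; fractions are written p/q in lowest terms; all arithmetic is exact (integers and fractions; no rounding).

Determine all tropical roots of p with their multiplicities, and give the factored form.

hull edge (i=0, c=4) to (i=2, c=4): slope 0, span 2
hull edge (i=2, c=4) to (i=4, c=-3): slope -7/2, span 2
Factored form: p(x) = -3 ⊗ (x ⊕ 0) ⊗ (x ⊕ 0) ⊗ (x ⊕ 7/2) ⊗ (x ⊕ 7/2)
Answer: roots = 0 (mult 2), 7/2 (mult 2)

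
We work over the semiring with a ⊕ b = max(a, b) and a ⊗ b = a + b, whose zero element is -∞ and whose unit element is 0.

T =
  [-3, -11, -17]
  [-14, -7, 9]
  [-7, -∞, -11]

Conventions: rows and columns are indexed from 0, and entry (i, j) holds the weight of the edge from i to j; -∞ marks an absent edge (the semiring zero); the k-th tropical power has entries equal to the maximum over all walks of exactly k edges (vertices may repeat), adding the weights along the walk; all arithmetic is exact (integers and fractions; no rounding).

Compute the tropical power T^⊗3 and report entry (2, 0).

T^⊗2:
  [-6, -14, -2]
  [2, -14, 2]
  [-10, -18, -22]
T^⊗3:
  [-9, -17, -5]
  [-1, -9, -5]
  [-13, -21, -9]
Key observation: the optimum is the walk 2->0->0->0, with weight (-7) + (-3) + (-3) = -13.
Optimal value attained by: walk 2->0->0->0.
Answer: (T^⊗3)[2][0] = -13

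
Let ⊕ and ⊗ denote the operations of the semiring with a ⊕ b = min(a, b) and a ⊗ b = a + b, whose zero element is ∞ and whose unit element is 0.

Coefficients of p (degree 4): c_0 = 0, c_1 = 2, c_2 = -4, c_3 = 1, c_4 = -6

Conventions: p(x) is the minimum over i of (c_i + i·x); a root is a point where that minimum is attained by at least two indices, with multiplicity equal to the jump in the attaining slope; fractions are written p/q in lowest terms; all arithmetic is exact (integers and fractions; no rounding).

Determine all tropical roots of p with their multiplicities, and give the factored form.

hull edge (i=0, c=0) to (i=2, c=-4): slope -2, span 2
hull edge (i=2, c=-4) to (i=4, c=-6): slope -1, span 2
Factored form: p(x) = -6 ⊗ (x ⊕ 1) ⊗ (x ⊕ 1) ⊗ (x ⊕ 2) ⊗ (x ⊕ 2)
Answer: roots = 1 (mult 2), 2 (mult 2)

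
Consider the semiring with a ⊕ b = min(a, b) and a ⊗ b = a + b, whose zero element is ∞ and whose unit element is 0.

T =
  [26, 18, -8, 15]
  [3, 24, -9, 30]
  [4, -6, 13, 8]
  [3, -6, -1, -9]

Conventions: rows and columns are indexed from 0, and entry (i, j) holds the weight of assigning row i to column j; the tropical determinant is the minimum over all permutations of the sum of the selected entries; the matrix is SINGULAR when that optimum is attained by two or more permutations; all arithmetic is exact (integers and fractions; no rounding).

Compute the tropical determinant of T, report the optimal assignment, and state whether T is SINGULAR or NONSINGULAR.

σ = (0, 1, 2, 3): 26 + 24 + 13 + (-9) = 54
σ = (0, 1, 3, 2): 26 + 24 + 8 + (-1) = 57
σ = (0, 2, 1, 3): 26 + (-9) + (-6) + (-9) = 2
σ = (0, 2, 3, 1): 26 + (-9) + 8 + (-6) = 19
σ = (0, 3, 1, 2): 26 + 30 + (-6) + (-1) = 49
σ = (0, 3, 2, 1): 26 + 30 + 13 + (-6) = 63
σ = (1, 0, 2, 3): 18 + 3 + 13 + (-9) = 25
σ = (1, 0, 3, 2): 18 + 3 + 8 + (-1) = 28
σ = (1, 2, 0, 3): 18 + (-9) + 4 + (-9) = 4
σ = (1, 2, 3, 0): 18 + (-9) + 8 + 3 = 20
σ = (1, 3, 0, 2): 18 + 30 + 4 + (-1) = 51
σ = (1, 3, 2, 0): 18 + 30 + 13 + 3 = 64
σ = (2, 0, 1, 3): (-8) + 3 + (-6) + (-9) = -20
σ = (2, 0, 3, 1): (-8) + 3 + 8 + (-6) = -3
σ = (2, 1, 0, 3): (-8) + 24 + 4 + (-9) = 11
σ = (2, 1, 3, 0): (-8) + 24 + 8 + 3 = 27
σ = (2, 3, 0, 1): (-8) + 30 + 4 + (-6) = 20
σ = (2, 3, 1, 0): (-8) + 30 + (-6) + 3 = 19
σ = (3, 0, 1, 2): 15 + 3 + (-6) + (-1) = 11
σ = (3, 0, 2, 1): 15 + 3 + 13 + (-6) = 25
σ = (3, 1, 0, 2): 15 + 24 + 4 + (-1) = 42
σ = (3, 1, 2, 0): 15 + 24 + 13 + 3 = 55
σ = (3, 2, 0, 1): 15 + (-9) + 4 + (-6) = 4
σ = (3, 2, 1, 0): 15 + (-9) + (-6) + 3 = 3
Optimal value attained by: σ = (2, 0, 1, 3).
Answer: det⊕(T) = -20; verdict: NONSINGULAR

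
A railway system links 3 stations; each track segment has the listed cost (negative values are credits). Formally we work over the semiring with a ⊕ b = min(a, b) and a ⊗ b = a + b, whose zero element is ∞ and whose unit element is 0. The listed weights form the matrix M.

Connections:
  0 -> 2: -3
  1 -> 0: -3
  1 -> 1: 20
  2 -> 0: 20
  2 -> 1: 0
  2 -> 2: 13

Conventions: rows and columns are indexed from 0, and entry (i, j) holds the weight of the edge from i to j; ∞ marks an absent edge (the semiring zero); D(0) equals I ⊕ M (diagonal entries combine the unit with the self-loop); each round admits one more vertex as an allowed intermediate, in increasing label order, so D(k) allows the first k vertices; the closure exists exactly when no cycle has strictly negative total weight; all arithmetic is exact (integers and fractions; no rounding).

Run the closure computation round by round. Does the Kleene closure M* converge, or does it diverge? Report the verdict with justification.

D(0):
  [0, ∞, -3]
  [-3, 0, ∞]
  [20, 0, 0]
D(1):
  [0, ∞, -3]
  [-3, 0, -6]
  [20, 0, 0]
Detection: at round 2, diagonal entry (2, 2) turns strictly negative.
Key observation: the cycle 2->1->0->2 has total weight 0 + (-3) + (-3), which is strictly negative.
Answer: DIVERGES — negative cycle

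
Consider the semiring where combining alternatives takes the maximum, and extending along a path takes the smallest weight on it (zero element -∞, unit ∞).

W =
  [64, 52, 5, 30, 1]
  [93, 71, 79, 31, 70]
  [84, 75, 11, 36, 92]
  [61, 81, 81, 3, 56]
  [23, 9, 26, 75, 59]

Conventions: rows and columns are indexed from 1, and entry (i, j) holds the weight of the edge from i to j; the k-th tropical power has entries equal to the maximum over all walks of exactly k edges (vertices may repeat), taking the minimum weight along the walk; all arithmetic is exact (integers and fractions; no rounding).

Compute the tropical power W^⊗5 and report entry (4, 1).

W^⊗2:
  [64, 52, 52, 31, 52]
  [79, 75, 71, 70, 79]
  [75, 71, 75, 75, 70]
  [81, 75, 79, 56, 81]
  [61, 75, 75, 59, 59]
W^⊗3:
  [64, 52, 52, 52, 52]
  [75, 71, 75, 75, 71]
  [75, 75, 75, 70, 75]
  [79, 75, 75, 75, 79]
  [75, 75, 75, 59, 75]
W^⊗4:
  [64, 52, 52, 52, 52]
  [75, 75, 75, 71, 75]
  [75, 75, 75, 75, 75]
  [75, 75, 75, 75, 75]
  [75, 75, 75, 75, 75]
W^⊗5:
  [64, 52, 52, 52, 52]
  [75, 75, 75, 75, 75]
  [75, 75, 75, 75, 75]
  [75, 75, 75, 75, 75]
  [75, 75, 75, 75, 75]
Key observation: the optimum is the walk 4->2->3->2->3->1, with weight 81 min 79 min 75 min 79 min 84 = 75.
Optimal value attained by: walk 4->2->3->2->3->1.
Answer: (W^⊗5)[4][1] = 75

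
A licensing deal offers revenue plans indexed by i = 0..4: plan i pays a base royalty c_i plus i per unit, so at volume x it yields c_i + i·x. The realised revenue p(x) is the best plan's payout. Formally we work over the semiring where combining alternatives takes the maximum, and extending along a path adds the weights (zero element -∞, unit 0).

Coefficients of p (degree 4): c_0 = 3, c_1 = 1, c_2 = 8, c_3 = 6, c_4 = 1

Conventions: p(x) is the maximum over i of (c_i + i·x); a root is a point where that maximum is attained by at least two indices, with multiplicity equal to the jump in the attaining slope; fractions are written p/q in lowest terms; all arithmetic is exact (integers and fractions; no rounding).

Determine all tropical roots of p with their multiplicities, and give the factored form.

hull edge (i=0, c=3) to (i=2, c=8): slope 5/2, span 2
hull edge (i=2, c=8) to (i=3, c=6): slope -2, span 1
hull edge (i=3, c=6) to (i=4, c=1): slope -5, span 1
Factored form: p(x) = 1 ⊗ (x ⊕ (-5/2)) ⊗ (x ⊕ (-5/2)) ⊗ (x ⊕ 2) ⊗ (x ⊕ 5)
Answer: roots = -5/2 (mult 2), 2 (mult 1), 5 (mult 1)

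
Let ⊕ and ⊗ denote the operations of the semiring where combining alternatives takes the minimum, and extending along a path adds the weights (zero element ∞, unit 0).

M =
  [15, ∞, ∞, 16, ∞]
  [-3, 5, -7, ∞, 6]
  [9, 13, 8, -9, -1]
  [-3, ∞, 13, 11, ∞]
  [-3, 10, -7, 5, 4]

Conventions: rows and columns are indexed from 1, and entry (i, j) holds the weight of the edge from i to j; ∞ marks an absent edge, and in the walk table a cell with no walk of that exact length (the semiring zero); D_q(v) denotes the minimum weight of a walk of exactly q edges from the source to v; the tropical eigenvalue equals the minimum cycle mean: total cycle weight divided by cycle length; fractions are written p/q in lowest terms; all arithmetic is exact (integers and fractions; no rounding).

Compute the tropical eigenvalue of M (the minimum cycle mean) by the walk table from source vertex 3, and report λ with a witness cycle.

q=0: [∞, ∞, 0, ∞, ∞]
q=1: [9, 13, 8, -9, -1]
q=2: [-12, 9, -8, -1, 3]
q=3: [-4, 5, -4, -17, -9]
q=4: [-20, 1, -16, -13, -5]
q=5: [-16, -3, -12, -25, -17]
Optimal cycle mean attained by: cycle 3->5->3, total (-1) + (-7), length 2.
Answer: λ = -4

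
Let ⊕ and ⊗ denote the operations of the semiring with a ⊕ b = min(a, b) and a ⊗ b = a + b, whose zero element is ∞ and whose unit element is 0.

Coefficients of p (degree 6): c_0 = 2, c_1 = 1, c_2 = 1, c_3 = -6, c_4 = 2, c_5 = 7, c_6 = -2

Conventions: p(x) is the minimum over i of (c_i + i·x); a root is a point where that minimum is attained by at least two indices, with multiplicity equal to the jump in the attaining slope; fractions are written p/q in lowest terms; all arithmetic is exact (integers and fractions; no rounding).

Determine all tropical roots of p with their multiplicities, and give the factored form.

hull edge (i=0, c=2) to (i=3, c=-6): slope -8/3, span 3
hull edge (i=3, c=-6) to (i=6, c=-2): slope 4/3, span 3
Factored form: p(x) = -2 ⊗ (x ⊕ (-4/3)) ⊗ (x ⊕ (-4/3)) ⊗ (x ⊕ (-4/3)) ⊗ (x ⊕ 8/3) ⊗ (x ⊕ 8/3) ⊗ (x ⊕ 8/3)
Answer: roots = -4/3 (mult 3), 8/3 (mult 3)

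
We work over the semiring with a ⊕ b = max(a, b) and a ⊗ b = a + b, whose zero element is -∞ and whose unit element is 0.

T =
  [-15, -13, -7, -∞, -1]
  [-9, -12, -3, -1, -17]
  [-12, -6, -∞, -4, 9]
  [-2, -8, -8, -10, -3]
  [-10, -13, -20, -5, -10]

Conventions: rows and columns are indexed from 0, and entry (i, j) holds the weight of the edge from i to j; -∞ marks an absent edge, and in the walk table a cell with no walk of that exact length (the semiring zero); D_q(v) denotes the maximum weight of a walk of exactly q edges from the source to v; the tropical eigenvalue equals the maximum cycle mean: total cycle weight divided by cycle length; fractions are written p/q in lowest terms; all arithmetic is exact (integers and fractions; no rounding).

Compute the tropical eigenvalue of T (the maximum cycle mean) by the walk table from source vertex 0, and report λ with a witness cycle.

q=0: [0, -∞, -∞, -∞, -∞]
q=1: [-15, -13, -7, -∞, -1]
q=2: [-11, -13, -16, -6, 2]
q=3: [-8, -11, -14, -3, -7]
q=4: [-5, -11, -11, -12, -5]
q=5: [-14, -17, -12, -10, -2]
Optimal cycle mean attained by: cycle 0->2->4->3->0, total (-7) + 9 + (-5) + (-2), length 4.
Answer: λ = -5/4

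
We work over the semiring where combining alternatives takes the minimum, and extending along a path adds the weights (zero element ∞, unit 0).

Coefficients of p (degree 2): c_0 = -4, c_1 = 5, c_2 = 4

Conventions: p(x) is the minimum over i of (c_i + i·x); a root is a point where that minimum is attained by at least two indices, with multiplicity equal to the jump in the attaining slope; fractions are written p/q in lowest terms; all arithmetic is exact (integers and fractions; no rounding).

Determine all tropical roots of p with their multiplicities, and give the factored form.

hull edge (i=0, c=-4) to (i=2, c=4): slope 4, span 2
Factored form: p(x) = 4 ⊗ (x ⊕ (-4)) ⊗ (x ⊕ (-4))
Answer: roots = -4 (mult 2)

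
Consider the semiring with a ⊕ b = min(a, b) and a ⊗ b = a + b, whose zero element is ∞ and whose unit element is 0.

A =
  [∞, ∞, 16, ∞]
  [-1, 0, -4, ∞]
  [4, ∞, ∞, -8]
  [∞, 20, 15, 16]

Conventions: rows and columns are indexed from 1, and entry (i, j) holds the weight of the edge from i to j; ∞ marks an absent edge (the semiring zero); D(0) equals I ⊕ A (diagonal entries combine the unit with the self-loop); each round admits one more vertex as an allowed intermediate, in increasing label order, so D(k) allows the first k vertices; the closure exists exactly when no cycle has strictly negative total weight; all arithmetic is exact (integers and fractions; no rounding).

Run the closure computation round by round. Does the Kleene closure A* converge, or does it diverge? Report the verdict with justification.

D(0):
  [0, ∞, 16, ∞]
  [-1, 0, -4, ∞]
  [4, ∞, 0, -8]
  [∞, 20, 15, 0]
D(1):
  [0, ∞, 16, ∞]
  [-1, 0, -4, ∞]
  [4, ∞, 0, -8]
  [∞, 20, 15, 0]
D(2):
  [0, ∞, 16, ∞]
  [-1, 0, -4, ∞]
  [4, ∞, 0, -8]
  [19, 20, 15, 0]
D(3):
  [0, ∞, 16, 8]
  [-1, 0, -4, -12]
  [4, ∞, 0, -8]
  [19, 20, 15, 0]
D(4):
  [0, 28, 16, 8]
  [-1, 0, -4, -12]
  [4, 12, 0, -8]
  [19, 20, 15, 0]
Key observation: every diagonal entry stays at the unit through all rounds, so no improving cycle exists.
Answer: CONVERGES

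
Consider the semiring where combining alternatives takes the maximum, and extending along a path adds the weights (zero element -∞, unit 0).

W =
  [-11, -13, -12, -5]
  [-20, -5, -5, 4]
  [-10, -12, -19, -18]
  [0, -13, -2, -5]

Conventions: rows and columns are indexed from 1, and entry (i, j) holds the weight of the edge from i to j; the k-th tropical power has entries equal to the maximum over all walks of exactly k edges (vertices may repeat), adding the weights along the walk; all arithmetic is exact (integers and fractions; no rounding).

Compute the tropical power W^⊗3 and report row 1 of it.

W^⊗2:
  [-5, -18, -7, -9]
  [4, -9, 2, -1]
  [-18, -17, -17, -8]
  [-5, -13, -7, -5]
W^⊗3:
  [-9, -18, -11, -10]
  [-1, -9, -3, -1]
  [-8, -21, -10, -13]
  [-5, -18, -7, -9]
Answer: row 1 of W^⊗3 = [-9, -18, -11, -10]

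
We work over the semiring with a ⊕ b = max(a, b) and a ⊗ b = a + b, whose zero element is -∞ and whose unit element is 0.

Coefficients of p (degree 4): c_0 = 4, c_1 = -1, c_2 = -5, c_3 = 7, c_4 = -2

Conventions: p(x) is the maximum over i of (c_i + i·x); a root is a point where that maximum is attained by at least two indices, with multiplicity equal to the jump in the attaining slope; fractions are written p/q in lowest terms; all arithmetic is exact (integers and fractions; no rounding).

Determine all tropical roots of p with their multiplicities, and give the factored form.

hull edge (i=0, c=4) to (i=3, c=7): slope 1, span 3
hull edge (i=3, c=7) to (i=4, c=-2): slope -9, span 1
Factored form: p(x) = -2 ⊗ (x ⊕ (-1)) ⊗ (x ⊕ (-1)) ⊗ (x ⊕ (-1)) ⊗ (x ⊕ 9)
Answer: roots = -1 (mult 3), 9 (mult 1)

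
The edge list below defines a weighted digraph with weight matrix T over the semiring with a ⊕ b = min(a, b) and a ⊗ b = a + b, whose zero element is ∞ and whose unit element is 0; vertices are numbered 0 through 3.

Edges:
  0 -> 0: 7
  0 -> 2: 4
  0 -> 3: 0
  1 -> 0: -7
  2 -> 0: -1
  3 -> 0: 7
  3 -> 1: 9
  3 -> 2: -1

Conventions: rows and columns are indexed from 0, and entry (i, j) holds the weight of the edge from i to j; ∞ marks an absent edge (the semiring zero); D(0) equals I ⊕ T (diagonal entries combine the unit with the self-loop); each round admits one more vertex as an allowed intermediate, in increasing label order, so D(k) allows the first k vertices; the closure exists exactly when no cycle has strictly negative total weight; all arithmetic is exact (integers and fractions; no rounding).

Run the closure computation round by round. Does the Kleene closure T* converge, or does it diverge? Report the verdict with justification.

D(0):
  [0, ∞, 4, 0]
  [-7, 0, ∞, ∞]
  [-1, ∞, 0, ∞]
  [7, 9, -1, 0]
D(1):
  [0, ∞, 4, 0]
  [-7, 0, -3, -7]
  [-1, ∞, 0, -1]
  [7, 9, -1, 0]
D(2):
  [0, ∞, 4, 0]
  [-7, 0, -3, -7]
  [-1, ∞, 0, -1]
  [2, 9, -1, 0]
Detection: at round 3, diagonal entry (3, 3) turns strictly negative.
Key observation: the cycle 3->2->0->3 has total weight (-1) + (-1) + 0, which is strictly negative.
Answer: DIVERGES — negative cycle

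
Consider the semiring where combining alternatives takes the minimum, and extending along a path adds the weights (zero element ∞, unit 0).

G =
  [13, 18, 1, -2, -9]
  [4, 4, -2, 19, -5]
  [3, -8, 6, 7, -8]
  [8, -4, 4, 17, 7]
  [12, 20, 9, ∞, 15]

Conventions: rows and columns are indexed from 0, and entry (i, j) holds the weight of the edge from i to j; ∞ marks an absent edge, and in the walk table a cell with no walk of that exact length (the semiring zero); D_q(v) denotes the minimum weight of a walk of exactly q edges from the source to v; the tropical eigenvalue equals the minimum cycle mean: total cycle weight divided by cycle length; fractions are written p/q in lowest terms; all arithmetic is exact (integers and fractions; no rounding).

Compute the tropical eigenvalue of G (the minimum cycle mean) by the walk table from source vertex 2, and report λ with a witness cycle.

q=0: [∞, ∞, 0, ∞, ∞]
q=1: [3, -8, 6, 7, -8]
q=2: [-4, -4, -10, 1, -13]
q=3: [-7, -18, -6, -6, -18]
q=4: [-14, -14, -20, -9, -23]
q=5: [-17, -28, -16, -16, -28]
Optimal cycle mean attained by: cycle 1->2->1, total (-2) + (-8), length 2.
Answer: λ = -5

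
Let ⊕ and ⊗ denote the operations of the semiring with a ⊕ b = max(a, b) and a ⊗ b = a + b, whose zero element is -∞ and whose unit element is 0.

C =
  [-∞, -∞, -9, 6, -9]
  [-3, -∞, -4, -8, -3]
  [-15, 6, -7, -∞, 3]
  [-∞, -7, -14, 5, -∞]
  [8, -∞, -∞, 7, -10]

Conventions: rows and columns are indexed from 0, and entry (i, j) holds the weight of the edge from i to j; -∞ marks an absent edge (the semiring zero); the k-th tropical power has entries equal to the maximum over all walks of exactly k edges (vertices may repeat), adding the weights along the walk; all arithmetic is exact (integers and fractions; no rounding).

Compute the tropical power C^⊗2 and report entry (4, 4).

C^⊗2:
  [-1, -1, -8, 11, -6]
  [5, 2, -11, 4, -1]
  [11, -1, 2, 10, 3]
  [-10, -2, -9, 10, -10]
  [-2, 0, -1, 14, -1]
Key observation: the optimum is the walk 4->0->4, with weight 8 + (-9) = -1.
Optimal value attained by: walk 4->0->4.
Answer: (C^⊗2)[4][4] = -1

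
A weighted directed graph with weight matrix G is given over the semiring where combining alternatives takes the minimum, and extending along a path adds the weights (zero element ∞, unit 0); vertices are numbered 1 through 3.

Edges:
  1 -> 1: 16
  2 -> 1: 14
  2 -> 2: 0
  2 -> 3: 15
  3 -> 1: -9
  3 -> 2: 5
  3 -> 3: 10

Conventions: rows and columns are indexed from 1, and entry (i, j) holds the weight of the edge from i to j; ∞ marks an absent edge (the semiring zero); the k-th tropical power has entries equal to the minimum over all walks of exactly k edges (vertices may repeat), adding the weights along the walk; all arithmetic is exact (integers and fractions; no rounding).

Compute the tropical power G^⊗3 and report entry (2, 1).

G^⊗2:
  [32, ∞, ∞]
  [6, 0, 15]
  [1, 5, 20]
G^⊗3:
  [48, ∞, ∞]
  [6, 0, 15]
  [11, 5, 20]
Key observation: the optimum is the walk 2->2->3->1, with weight 0 + 15 + (-9) = 6.
Optimal value attained by: walk 2->2->3->1.
Answer: (G^⊗3)[2][1] = 6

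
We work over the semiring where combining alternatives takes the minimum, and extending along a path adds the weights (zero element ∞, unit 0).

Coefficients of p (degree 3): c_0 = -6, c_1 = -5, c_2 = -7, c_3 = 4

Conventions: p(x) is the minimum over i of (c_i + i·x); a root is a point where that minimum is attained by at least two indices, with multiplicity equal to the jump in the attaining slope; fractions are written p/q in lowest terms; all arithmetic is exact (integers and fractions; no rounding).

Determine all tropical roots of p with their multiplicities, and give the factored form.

hull edge (i=0, c=-6) to (i=2, c=-7): slope -1/2, span 2
hull edge (i=2, c=-7) to (i=3, c=4): slope 11, span 1
Factored form: p(x) = 4 ⊗ (x ⊕ (-11)) ⊗ (x ⊕ 1/2) ⊗ (x ⊕ 1/2)
Answer: roots = -11 (mult 1), 1/2 (mult 2)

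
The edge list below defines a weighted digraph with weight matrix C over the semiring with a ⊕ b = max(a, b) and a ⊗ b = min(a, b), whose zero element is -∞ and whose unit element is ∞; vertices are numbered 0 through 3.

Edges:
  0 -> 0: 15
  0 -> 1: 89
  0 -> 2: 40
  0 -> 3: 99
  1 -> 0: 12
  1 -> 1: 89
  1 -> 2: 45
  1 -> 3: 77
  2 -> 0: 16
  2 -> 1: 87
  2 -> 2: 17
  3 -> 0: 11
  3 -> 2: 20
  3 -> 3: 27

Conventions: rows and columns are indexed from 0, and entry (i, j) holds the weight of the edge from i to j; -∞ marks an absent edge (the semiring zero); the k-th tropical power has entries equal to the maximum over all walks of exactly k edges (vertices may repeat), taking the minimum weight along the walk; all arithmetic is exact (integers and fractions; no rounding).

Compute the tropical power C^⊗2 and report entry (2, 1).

C^⊗2:
  [16, 89, 45, 77]
  [16, 89, 45, 77]
  [16, 87, 45, 77]
  [16, 20, 20, 27]
Key observation: the optimum is the walk 2->1->1, with weight 87 min 89 = 87.
Optimal value attained by: walk 2->1->1.
Answer: (C^⊗2)[2][1] = 87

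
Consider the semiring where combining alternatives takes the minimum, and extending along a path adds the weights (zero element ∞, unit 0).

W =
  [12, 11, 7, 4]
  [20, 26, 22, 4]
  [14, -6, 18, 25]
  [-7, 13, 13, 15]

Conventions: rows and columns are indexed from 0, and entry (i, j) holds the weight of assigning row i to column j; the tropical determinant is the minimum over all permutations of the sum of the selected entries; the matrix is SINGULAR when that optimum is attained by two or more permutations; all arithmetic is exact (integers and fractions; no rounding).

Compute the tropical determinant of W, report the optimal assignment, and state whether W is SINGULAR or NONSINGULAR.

σ = (0, 1, 2, 3): 12 + 26 + 18 + 15 = 71
σ = (0, 1, 3, 2): 12 + 26 + 25 + 13 = 76
σ = (0, 2, 1, 3): 12 + 22 + (-6) + 15 = 43
σ = (0, 2, 3, 1): 12 + 22 + 25 + 13 = 72
σ = (0, 3, 1, 2): 12 + 4 + (-6) + 13 = 23
σ = (0, 3, 2, 1): 12 + 4 + 18 + 13 = 47
σ = (1, 0, 2, 3): 11 + 20 + 18 + 15 = 64
σ = (1, 0, 3, 2): 11 + 20 + 25 + 13 = 69
σ = (1, 2, 0, 3): 11 + 22 + 14 + 15 = 62
σ = (1, 2, 3, 0): 11 + 22 + 25 + (-7) = 51
σ = (1, 3, 0, 2): 11 + 4 + 14 + 13 = 42
σ = (1, 3, 2, 0): 11 + 4 + 18 + (-7) = 26
σ = (2, 0, 1, 3): 7 + 20 + (-6) + 15 = 36
σ = (2, 0, 3, 1): 7 + 20 + 25 + 13 = 65
σ = (2, 1, 0, 3): 7 + 26 + 14 + 15 = 62
σ = (2, 1, 3, 0): 7 + 26 + 25 + (-7) = 51
σ = (2, 3, 0, 1): 7 + 4 + 14 + 13 = 38
σ = (2, 3, 1, 0): 7 + 4 + (-6) + (-7) = -2
σ = (3, 0, 1, 2): 4 + 20 + (-6) + 13 = 31
σ = (3, 0, 2, 1): 4 + 20 + 18 + 13 = 55
σ = (3, 1, 0, 2): 4 + 26 + 14 + 13 = 57
σ = (3, 1, 2, 0): 4 + 26 + 18 + (-7) = 41
σ = (3, 2, 0, 1): 4 + 22 + 14 + 13 = 53
σ = (3, 2, 1, 0): 4 + 22 + (-6) + (-7) = 13
Optimal value attained by: σ = (2, 3, 1, 0).
Answer: det⊕(W) = -2; verdict: NONSINGULAR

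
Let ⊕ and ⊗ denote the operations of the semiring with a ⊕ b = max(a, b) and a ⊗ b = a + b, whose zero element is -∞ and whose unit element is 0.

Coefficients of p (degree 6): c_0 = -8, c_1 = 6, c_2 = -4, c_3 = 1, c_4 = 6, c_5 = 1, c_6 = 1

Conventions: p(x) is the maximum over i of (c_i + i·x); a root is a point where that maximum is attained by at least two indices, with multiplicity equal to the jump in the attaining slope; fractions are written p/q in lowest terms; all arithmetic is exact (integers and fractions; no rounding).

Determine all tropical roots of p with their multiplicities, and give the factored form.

hull edge (i=0, c=-8) to (i=1, c=6): slope 14, span 1
hull edge (i=1, c=6) to (i=4, c=6): slope 0, span 3
hull edge (i=4, c=6) to (i=6, c=1): slope -5/2, span 2
Factored form: p(x) = 1 ⊗ (x ⊕ (-14)) ⊗ (x ⊕ 0) ⊗ (x ⊕ 0) ⊗ (x ⊕ 0) ⊗ (x ⊕ 5/2) ⊗ (x ⊕ 5/2)
Answer: roots = -14 (mult 1), 0 (mult 3), 5/2 (mult 2)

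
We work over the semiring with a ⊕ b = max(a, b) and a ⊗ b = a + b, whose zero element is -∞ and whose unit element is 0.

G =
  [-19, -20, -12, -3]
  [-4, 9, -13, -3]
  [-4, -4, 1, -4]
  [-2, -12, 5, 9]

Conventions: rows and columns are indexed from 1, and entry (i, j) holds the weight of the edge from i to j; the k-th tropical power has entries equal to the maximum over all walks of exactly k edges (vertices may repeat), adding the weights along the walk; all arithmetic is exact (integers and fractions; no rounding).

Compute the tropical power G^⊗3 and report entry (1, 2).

G^⊗2:
  [-5, -11, 2, 6]
  [5, 18, 2, 6]
  [-3, 5, 2, 5]
  [7, 1, 14, 18]
G^⊗3:
  [4, -2, 11, 15]
  [14, 27, 11, 15]
  [3, 14, 10, 14]
  [16, 10, 23, 27]
Key observation: the optimum is the walk 1->2->2->2, with weight (-20) + 9 + 9 = -2.
Optimal value attained by: walk 1->2->2->2.
Answer: (G^⊗3)[1][2] = -2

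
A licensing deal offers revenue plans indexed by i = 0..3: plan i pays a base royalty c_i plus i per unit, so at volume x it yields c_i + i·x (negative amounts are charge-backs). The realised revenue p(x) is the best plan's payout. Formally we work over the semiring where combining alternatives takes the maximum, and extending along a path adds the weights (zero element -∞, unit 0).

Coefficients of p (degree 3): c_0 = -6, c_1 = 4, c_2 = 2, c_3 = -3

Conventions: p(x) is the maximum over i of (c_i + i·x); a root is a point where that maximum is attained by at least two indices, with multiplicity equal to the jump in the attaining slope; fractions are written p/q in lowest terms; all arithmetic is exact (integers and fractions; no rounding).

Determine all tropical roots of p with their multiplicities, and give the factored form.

hull edge (i=0, c=-6) to (i=1, c=4): slope 10, span 1
hull edge (i=1, c=4) to (i=2, c=2): slope -2, span 1
hull edge (i=2, c=2) to (i=3, c=-3): slope -5, span 1
Factored form: p(x) = -3 ⊗ (x ⊕ (-10)) ⊗ (x ⊕ 2) ⊗ (x ⊕ 5)
Answer: roots = -10 (mult 1), 2 (mult 1), 5 (mult 1)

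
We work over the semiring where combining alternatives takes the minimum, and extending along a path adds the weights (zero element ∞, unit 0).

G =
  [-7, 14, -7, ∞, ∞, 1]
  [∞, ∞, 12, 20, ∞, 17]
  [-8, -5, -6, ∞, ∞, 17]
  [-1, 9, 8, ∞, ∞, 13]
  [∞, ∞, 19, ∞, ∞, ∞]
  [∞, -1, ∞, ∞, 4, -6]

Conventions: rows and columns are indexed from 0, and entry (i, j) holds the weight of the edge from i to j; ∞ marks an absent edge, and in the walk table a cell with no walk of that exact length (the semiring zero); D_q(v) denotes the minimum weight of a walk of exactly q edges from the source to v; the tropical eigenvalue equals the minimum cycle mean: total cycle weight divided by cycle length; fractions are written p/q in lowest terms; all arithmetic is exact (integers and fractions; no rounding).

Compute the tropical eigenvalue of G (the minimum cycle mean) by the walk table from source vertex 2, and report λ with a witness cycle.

q=0: [∞, ∞, 0, ∞, ∞, ∞]
q=1: [-8, -5, -6, ∞, ∞, 17]
q=2: [-15, -11, -15, 15, 21, -7]
q=3: [-23, -20, -22, 9, -3, -14]
q=4: [-30, -27, -30, 0, -10, -22]
q=5: [-38, -35, -37, -7, -18, -29]
q=6: [-45, -42, -45, -15, -25, -37]
Optimal cycle mean attained by: cycle 0->2->0, total (-7) + (-8), length 2.
Answer: λ = -15/2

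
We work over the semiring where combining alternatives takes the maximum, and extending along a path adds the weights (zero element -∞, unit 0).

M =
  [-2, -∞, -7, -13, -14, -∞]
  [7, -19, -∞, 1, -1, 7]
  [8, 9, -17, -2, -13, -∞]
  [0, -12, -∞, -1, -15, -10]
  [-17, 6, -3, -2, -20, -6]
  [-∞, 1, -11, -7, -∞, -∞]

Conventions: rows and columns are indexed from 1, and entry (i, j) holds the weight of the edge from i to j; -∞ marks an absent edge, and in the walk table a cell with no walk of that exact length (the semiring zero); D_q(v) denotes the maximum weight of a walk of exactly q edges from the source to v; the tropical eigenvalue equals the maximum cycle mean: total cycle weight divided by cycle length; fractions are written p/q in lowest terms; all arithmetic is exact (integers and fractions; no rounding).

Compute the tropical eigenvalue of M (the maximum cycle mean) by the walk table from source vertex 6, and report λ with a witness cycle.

q=0: [-∞, -∞, -∞, -∞, -∞, 0]
q=1: [-∞, 1, -11, -7, -∞, -∞]
q=2: [8, -2, -28, 2, 0, 8]
q=3: [6, 9, 1, 1, -3, 5]
q=4: [16, 10, -1, 10, 8, 16]
q=5: [17, 17, 9, 11, 9, 17]
q=6: [24, 18, 10, 18, 16, 24]
Optimal cycle mean attained by: cycle 2->6->2, total 7 + 1, length 2.
Answer: λ = 4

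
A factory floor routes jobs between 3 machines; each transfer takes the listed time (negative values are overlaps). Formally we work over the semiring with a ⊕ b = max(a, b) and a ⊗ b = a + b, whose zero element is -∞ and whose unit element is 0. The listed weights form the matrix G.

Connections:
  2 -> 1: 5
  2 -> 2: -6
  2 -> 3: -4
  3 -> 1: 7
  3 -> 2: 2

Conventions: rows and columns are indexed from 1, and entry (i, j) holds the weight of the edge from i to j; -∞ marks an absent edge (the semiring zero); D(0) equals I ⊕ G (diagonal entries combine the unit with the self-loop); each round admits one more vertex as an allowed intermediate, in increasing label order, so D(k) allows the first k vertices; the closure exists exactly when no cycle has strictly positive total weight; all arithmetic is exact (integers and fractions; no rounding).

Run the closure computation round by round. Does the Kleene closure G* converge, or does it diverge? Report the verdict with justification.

D(0):
  [0, -∞, -∞]
  [5, 0, -4]
  [7, 2, 0]
D(1):
  [0, -∞, -∞]
  [5, 0, -4]
  [7, 2, 0]
D(2):
  [0, -∞, -∞]
  [5, 0, -4]
  [7, 2, 0]
D(3):
  [0, -∞, -∞]
  [5, 0, -4]
  [7, 2, 0]
Key observation: every diagonal entry stays at the unit through all rounds, so no improving cycle exists.
Answer: CONVERGES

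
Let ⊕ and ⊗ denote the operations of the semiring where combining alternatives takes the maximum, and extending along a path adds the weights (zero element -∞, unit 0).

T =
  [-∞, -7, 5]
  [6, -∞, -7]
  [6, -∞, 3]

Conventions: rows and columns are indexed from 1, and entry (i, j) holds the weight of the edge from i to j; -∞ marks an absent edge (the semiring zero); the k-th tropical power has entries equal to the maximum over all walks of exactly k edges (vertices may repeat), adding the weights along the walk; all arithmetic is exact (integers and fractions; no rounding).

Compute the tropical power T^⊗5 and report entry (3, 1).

T^⊗2:
  [11, -∞, 8]
  [-1, -1, 11]
  [9, -1, 11]
T^⊗3:
  [14, 4, 16]
  [17, -8, 14]
  [17, 2, 14]
T^⊗4:
  [22, 7, 19]
  [20, 10, 22]
  [20, 10, 22]
T^⊗5:
  [25, 15, 27]
  [28, 13, 25]
  [28, 13, 25]
Key observation: the optimum is the walk 3->1->3->1->3->1, with weight 6 + 5 + 6 + 5 + 6 = 28.
Optimal value attained by: walk 3->1->3->1->3->1.
Answer: (T^⊗5)[3][1] = 28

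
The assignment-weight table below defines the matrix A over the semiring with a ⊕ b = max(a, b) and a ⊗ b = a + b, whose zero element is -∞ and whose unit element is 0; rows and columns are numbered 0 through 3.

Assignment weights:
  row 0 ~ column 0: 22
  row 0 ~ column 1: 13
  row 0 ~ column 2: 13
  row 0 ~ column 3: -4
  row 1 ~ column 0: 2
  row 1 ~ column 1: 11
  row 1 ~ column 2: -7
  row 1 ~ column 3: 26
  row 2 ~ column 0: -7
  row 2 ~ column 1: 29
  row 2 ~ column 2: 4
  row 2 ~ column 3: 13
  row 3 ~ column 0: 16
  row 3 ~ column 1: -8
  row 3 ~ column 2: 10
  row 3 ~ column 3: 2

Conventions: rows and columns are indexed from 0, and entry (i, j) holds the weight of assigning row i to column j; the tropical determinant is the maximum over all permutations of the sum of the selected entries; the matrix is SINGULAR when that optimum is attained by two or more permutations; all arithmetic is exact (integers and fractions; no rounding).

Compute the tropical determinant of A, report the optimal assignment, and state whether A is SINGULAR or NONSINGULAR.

σ = (0, 1, 2, 3): 22 + 11 + 4 + 2 = 39
σ = (0, 1, 3, 2): 22 + 11 + 13 + 10 = 56
σ = (0, 2, 1, 3): 22 + (-7) + 29 + 2 = 46
σ = (0, 2, 3, 1): 22 + (-7) + 13 + (-8) = 20
σ = (0, 3, 1, 2): 22 + 26 + 29 + 10 = 87
σ = (0, 3, 2, 1): 22 + 26 + 4 + (-8) = 44
σ = (1, 0, 2, 3): 13 + 2 + 4 + 2 = 21
σ = (1, 0, 3, 2): 13 + 2 + 13 + 10 = 38
σ = (1, 2, 0, 3): 13 + (-7) + (-7) + 2 = 1
σ = (1, 2, 3, 0): 13 + (-7) + 13 + 16 = 35
σ = (1, 3, 0, 2): 13 + 26 + (-7) + 10 = 42
σ = (1, 3, 2, 0): 13 + 26 + 4 + 16 = 59
σ = (2, 0, 1, 3): 13 + 2 + 29 + 2 = 46
σ = (2, 0, 3, 1): 13 + 2 + 13 + (-8) = 20
σ = (2, 1, 0, 3): 13 + 11 + (-7) + 2 = 19
σ = (2, 1, 3, 0): 13 + 11 + 13 + 16 = 53
σ = (2, 3, 0, 1): 13 + 26 + (-7) + (-8) = 24
σ = (2, 3, 1, 0): 13 + 26 + 29 + 16 = 84
σ = (3, 0, 1, 2): (-4) + 2 + 29 + 10 = 37
σ = (3, 0, 2, 1): (-4) + 2 + 4 + (-8) = -6
σ = (3, 1, 0, 2): (-4) + 11 + (-7) + 10 = 10
σ = (3, 1, 2, 0): (-4) + 11 + 4 + 16 = 27
σ = (3, 2, 0, 1): (-4) + (-7) + (-7) + (-8) = -26
σ = (3, 2, 1, 0): (-4) + (-7) + 29 + 16 = 34
Optimal value attained by: σ = (0, 3, 1, 2).
Answer: det⊕(A) = 87; verdict: NONSINGULAR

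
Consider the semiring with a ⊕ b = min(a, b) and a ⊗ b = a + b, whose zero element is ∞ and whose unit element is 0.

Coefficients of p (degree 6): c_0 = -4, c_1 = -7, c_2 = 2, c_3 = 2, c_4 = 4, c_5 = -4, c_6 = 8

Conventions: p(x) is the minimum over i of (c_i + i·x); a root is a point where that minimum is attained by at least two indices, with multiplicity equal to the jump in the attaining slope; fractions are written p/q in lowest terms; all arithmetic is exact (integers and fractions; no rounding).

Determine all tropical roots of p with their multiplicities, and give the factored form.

hull edge (i=0, c=-4) to (i=1, c=-7): slope -3, span 1
hull edge (i=1, c=-7) to (i=5, c=-4): slope 3/4, span 4
hull edge (i=5, c=-4) to (i=6, c=8): slope 12, span 1
Factored form: p(x) = 8 ⊗ (x ⊕ (-12)) ⊗ (x ⊕ (-3/4)) ⊗ (x ⊕ (-3/4)) ⊗ (x ⊕ (-3/4)) ⊗ (x ⊕ (-3/4)) ⊗ (x ⊕ 3)
Answer: roots = -12 (mult 1), -3/4 (mult 4), 3 (mult 1)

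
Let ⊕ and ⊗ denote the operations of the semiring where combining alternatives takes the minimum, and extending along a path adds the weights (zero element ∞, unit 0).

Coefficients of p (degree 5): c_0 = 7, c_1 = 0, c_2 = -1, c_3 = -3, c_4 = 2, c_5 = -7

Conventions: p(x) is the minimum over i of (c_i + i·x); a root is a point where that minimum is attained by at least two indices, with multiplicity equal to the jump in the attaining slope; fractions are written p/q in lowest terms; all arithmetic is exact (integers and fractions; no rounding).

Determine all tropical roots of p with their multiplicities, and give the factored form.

hull edge (i=0, c=7) to (i=1, c=0): slope -7, span 1
hull edge (i=1, c=0) to (i=5, c=-7): slope -7/4, span 4
Factored form: p(x) = -7 ⊗ (x ⊕ 7/4) ⊗ (x ⊕ 7/4) ⊗ (x ⊕ 7/4) ⊗ (x ⊕ 7/4) ⊗ (x ⊕ 7)
Answer: roots = 7/4 (mult 4), 7 (mult 1)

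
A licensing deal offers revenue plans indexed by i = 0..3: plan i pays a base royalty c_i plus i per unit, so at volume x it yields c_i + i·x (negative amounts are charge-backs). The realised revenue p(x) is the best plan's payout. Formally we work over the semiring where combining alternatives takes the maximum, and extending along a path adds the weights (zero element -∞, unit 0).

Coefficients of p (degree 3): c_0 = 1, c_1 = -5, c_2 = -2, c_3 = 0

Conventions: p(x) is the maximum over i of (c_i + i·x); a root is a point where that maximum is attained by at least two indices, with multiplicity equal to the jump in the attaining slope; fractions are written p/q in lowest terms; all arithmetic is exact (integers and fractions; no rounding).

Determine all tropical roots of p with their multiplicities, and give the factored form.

hull edge (i=0, c=1) to (i=3, c=0): slope -1/3, span 3
Factored form: p(x) = 0 ⊗ (x ⊕ 1/3) ⊗ (x ⊕ 1/3) ⊗ (x ⊕ 1/3)
Answer: roots = 1/3 (mult 3)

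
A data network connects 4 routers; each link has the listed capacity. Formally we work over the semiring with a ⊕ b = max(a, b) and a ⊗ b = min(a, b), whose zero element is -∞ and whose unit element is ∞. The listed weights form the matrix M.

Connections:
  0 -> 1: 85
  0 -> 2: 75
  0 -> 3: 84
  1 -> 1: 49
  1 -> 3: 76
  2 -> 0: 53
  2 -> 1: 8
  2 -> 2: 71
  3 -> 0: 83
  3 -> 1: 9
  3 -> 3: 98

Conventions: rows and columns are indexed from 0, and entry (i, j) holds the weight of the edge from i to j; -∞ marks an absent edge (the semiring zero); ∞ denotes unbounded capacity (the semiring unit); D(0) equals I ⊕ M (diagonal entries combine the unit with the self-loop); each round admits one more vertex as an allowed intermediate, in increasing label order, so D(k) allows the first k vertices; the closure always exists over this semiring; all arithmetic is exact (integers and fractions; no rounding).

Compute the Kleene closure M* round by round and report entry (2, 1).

D(0):
  [∞, 85, 75, 84]
  [-∞, ∞, -∞, 76]
  [53, 8, ∞, -∞]
  [83, 9, -∞, ∞]
D(1):
  [∞, 85, 75, 84]
  [-∞, ∞, -∞, 76]
  [53, 53, ∞, 53]
  [83, 83, 75, ∞]
D(2):
  [∞, 85, 75, 84]
  [-∞, ∞, -∞, 76]
  [53, 53, ∞, 53]
  [83, 83, 75, ∞]
D(3):
  [∞, 85, 75, 84]
  [-∞, ∞, -∞, 76]
  [53, 53, ∞, 53]
  [83, 83, 75, ∞]
D(4):
  [∞, 85, 75, 84]
  [76, ∞, 75, 76]
  [53, 53, ∞, 53]
  [83, 83, 75, ∞]
Answer: M*[2][1] = 53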